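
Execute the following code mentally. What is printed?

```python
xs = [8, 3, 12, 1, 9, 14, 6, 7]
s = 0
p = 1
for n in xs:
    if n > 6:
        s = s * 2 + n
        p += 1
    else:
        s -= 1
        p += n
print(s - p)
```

253

n=8: >6, s = 0*2+8 = 8; p=2
n=3: not >6, s = 8-1 = 7; p=5
n=12: >6, s = 7*2+12 = 26; p=6
n=1: not >6, s = 26-1 = 25; p=7
n=9: >6, s = 25*2+9 = 59; p=8
n=14: >6, s = 59*2+14 = 132; p=9
n=6: not >6, s = 132-1 = 131; p=15
n=7: >6, s = 131*2+7 = 269; p=16
s-p = 269-16 = 253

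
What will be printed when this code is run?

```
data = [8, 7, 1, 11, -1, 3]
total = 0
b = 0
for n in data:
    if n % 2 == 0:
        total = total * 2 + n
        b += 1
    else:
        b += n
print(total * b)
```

176

n=8: even, total = 0*2+8 = 8; b=1
n=7: not even; b=8
n=1: not even; b=9
n=11: not even; b=20
n=-1: not even; b=19
n=3: not even; b=22
total*b = 8*22 = 176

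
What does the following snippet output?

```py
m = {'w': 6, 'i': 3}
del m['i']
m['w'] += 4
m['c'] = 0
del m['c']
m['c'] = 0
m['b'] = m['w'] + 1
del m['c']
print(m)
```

del 'i' → {'w': 6}
m['w'] = 6+4 = 10 → {'w': 10}
m['c'] = 0 → {'w': 10, 'c': 0}
del 'c' → {'w': 10}
m['c'] = 0 → {'w': 10, 'c': 0}
m['b'] = m['w']+1 = 11 → {'w': 10, 'c': 0, 'b': 11}
del 'c' → {'w': 10, 'b': 11}

{'w': 10, 'b': 11}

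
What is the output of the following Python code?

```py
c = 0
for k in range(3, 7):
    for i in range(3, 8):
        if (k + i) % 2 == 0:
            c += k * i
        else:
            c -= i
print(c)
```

k=3,i=3: even sum, c = 0+9 = 9
k=3,i=4: odd sum, c = 9-4 = 5
k=3,i=5: even sum, c = 5+15 = 20
k=3,i=6: odd sum, c = 20-6 = 14
k=3,i=7: even sum, c = 14+21 = 35
k=4,i=3: odd sum, c = 35-3 = 32
k=4,i=4: even sum, c = 32+16 = 48
k=4,i=5: odd sum, c = 48-5 = 43
k=4,i=6: even sum, c = 43+24 = 67
k=4,i=7: odd sum, c = 67-7 = 60
k=5,i=3: even sum, c = 60+15 = 75
k=5,i=4: odd sum, c = 75-4 = 71
k=5,i=5: even sum, c = 71+25 = 96
k=5,i=6: odd sum, c = 96-6 = 90
k=5,i=7: even sum, c = 90+35 = 125
k=6,i=3: odd sum, c = 125-3 = 122
k=6,i=4: even sum, c = 122+24 = 146
k=6,i=5: odd sum, c = 146-5 = 141
k=6,i=6: even sum, c = 141+36 = 177
k=6,i=7: odd sum, c = 177-7 = 170

170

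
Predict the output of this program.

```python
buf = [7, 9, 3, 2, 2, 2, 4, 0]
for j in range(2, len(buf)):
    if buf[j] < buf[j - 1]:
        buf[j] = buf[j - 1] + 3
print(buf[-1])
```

27

j=2: 3<9, buf[2] = 9+3 = 12 → [7, 9, 12, 2, 2, 2, 4, 0]
j=3: 2<12, buf[3] = 12+3 = 15 → [7, 9, 12, 15, 2, 2, 4, 0]
j=4: 2<15, buf[4] = 15+3 = 18 → [7, 9, 12, 15, 18, 2, 4, 0]
j=5: 2<18, buf[5] = 18+3 = 21 → [7, 9, 12, 15, 18, 21, 4, 0]
j=6: 4<21, buf[6] = 21+3 = 24 → [7, 9, 12, 15, 18, 21, 24, 0]
j=7: 0<24, buf[7] = 24+3 = 27 → [7, 9, 12, 15, 18, 21, 24, 27]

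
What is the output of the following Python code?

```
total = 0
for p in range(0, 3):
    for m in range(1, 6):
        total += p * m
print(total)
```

45

p=0,m=1: total = 0+0 = 0
p=0,m=2: total = 0+0 = 0
p=0,m=3: total = 0+0 = 0
p=0,m=4: total = 0+0 = 0
p=0,m=5: total = 0+0 = 0
p=1,m=1: total = 0+1 = 1
p=1,m=2: total = 1+2 = 3
p=1,m=3: total = 3+3 = 6
p=1,m=4: total = 6+4 = 10
p=1,m=5: total = 10+5 = 15
p=2,m=1: total = 15+2 = 17
p=2,m=2: total = 17+4 = 21
p=2,m=3: total = 21+6 = 27
p=2,m=4: total = 27+8 = 35
p=2,m=5: total = 35+10 = 45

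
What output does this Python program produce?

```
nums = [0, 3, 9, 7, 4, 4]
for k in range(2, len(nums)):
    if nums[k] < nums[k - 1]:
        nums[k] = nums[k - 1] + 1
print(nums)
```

[0, 3, 9, 10, 11, 12]

k=2: 9>=3, unchanged → [0, 3, 9, 7, 4, 4]
k=3: 7<9, nums[3] = 9+1 = 10 → [0, 3, 9, 10, 4, 4]
k=4: 4<10, nums[4] = 10+1 = 11 → [0, 3, 9, 10, 11, 4]
k=5: 4<11, nums[5] = 11+1 = 12 → [0, 3, 9, 10, 11, 12]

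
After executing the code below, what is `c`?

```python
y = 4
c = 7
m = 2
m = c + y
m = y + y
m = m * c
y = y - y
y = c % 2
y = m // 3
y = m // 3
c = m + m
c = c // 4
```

m = 7+4 = 11
m = 4+4 = 8
m = 8*7 = 56
y = 4-4 = 0
y = 7%2 = 1
y = 56//3 = 18
y = 56//3 = 18
c = 56+56 = 112
c = 112//4 = 28

28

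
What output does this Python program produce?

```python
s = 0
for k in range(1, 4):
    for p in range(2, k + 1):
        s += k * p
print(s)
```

k=2,p=2: s = 0+4 = 4
k=3,p=2: s = 4+6 = 10
k=3,p=3: s = 10+9 = 19

19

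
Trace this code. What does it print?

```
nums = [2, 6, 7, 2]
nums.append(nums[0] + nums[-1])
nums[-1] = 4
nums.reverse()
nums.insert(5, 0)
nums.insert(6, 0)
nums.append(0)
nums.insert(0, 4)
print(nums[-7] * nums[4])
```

12

append nums[0]+nums[-1] = 2+2 = 4 → [2, 6, 7, 2, 4]
nums[-1] = 4 → [2, 6, 7, 2, 4]
reverse → [4, 2, 7, 6, 2]
insert 0 at 5 → [4, 2, 7, 6, 2, 0]
insert 0 at 6 → [4, 2, 7, 6, 2, 0, 0]
append 0 → [4, 2, 7, 6, 2, 0, 0, 0]
insert 4 at 0 → [4, 4, 2, 7, 6, 2, 0, 0, 0]
nums[-7]*nums[4] = 2*6 = 12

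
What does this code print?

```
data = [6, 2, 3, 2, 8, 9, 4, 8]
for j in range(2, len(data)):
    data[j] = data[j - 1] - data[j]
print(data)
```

[6, 2, -1, -3, -11, -20, -24, -32]

j=2: data[2] = 2-3 = -1 → [6, 2, -1, 2, 8, 9, 4, 8]
j=3: data[3] = (-1)-2 = -3 → [6, 2, -1, -3, 8, 9, 4, 8]
j=4: data[4] = (-3)-8 = -11 → [6, 2, -1, -3, -11, 9, 4, 8]
j=5: data[5] = (-11)-9 = -20 → [6, 2, -1, -3, -11, -20, 4, 8]
j=6: data[6] = (-20)-4 = -24 → [6, 2, -1, -3, -11, -20, -24, 8]
j=7: data[7] = (-24)-8 = -32 → [6, 2, -1, -3, -11, -20, -24, -32]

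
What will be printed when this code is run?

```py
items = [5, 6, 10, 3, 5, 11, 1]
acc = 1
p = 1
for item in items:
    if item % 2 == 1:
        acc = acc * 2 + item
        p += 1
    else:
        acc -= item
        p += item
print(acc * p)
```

item=5: odd, acc = 1*2+5 = 7; p=2
item=6: not odd, acc = 7-6 = 1; p=8
item=10: not odd, acc = 1-10 = -9; p=18
item=3: odd, acc = (-9)*2+3 = -15; p=19
item=5: odd, acc = (-15)*2+5 = -25; p=20
item=11: odd, acc = (-25)*2+11 = -39; p=21
item=1: odd, acc = (-39)*2+1 = -77; p=22
acc*p = (-77)*22 = -1694

-1694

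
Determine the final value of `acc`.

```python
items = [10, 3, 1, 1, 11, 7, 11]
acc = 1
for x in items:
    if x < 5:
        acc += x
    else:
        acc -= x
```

x=10: not <5, acc = 1-10 = -9
x=3: <5, acc = (-9)+3 = -6
x=1: <5, acc = (-6)+1 = -5
x=1: <5, acc = (-5)+1 = -4
x=11: not <5, acc = (-4)-11 = -15
x=7: not <5, acc = (-15)-7 = -22
x=11: not <5, acc = (-22)-11 = -33

-33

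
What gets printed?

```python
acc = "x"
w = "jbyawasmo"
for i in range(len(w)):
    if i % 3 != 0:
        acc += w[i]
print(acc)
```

i=0: skip
i=1: add 'b' → 'xb'
i=2: add 'y' → 'xby'
i=3: skip
i=4: add 'w' → 'xbyw'
i=5: add 'a' → 'xbywa'
i=6: skip
i=7: add 'm' → 'xbywam'
i=8: add 'o' → 'xbywamo'

xbywamo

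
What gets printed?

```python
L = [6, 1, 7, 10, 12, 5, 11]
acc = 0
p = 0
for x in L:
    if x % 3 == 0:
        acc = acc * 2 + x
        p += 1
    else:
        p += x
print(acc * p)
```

x=6: %3==0, acc = 0*2+6 = 6; p=1
x=1: not %3==0; p=2
x=7: not %3==0; p=9
x=10: not %3==0; p=19
x=12: %3==0, acc = 6*2+12 = 24; p=20
x=5: not %3==0; p=25
x=11: not %3==0; p=36
acc*p = 24*36 = 864

864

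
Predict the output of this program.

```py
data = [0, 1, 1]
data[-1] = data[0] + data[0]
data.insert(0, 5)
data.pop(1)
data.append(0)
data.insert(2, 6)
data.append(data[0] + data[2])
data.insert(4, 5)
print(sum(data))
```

data[-1] = data[0]+data[0] = 0+0 = 0 → [0, 1, 0]
insert 5 at 0 → [5, 0, 1, 0]
pop(1) removes 0 → [5, 1, 0]
append 0 → [5, 1, 0, 0]
insert 6 at 2 → [5, 1, 6, 0, 0]
append data[0]+data[2] = 5+6 = 11 → [5, 1, 6, 0, 0, 11]
insert 5 at 4 → [5, 1, 6, 0, 5, 0, 11]
sum = 28

28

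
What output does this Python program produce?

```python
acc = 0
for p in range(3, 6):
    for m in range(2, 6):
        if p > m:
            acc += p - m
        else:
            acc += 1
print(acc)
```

p=3,m=2: 3>2, acc = 0+1 = 1
p=3,m=3: not 3>3, acc = 1+1 = 2
p=3,m=4: not 3>4, acc = 2+1 = 3
p=3,m=5: not 3>5, acc = 3+1 = 4
p=4,m=2: 4>2, acc = 4+2 = 6
p=4,m=3: 4>3, acc = 6+1 = 7
p=4,m=4: not 4>4, acc = 7+1 = 8
p=4,m=5: not 4>5, acc = 8+1 = 9
p=5,m=2: 5>2, acc = 9+3 = 12
p=5,m=3: 5>3, acc = 12+2 = 14
p=5,m=4: 5>4, acc = 14+1 = 15
p=5,m=5: not 5>5, acc = 15+1 = 16

16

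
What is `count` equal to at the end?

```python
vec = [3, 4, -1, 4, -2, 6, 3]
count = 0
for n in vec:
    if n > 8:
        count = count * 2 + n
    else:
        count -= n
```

n=3: not >8, count = 0-3 = -3
n=4: not >8, count = (-3)-4 = -7
n=-1: not >8, count = (-7)-(-1) = -6
n=4: not >8, count = (-6)-4 = -10
n=-2: not >8, count = (-10)-(-2) = -8
n=6: not >8, count = (-8)-6 = -14
n=3: not >8, count = (-14)-3 = -17

-17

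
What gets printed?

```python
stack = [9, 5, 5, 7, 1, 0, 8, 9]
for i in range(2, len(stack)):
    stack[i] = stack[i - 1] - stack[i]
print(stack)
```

i=2: stack[2] = 5-5 = 0 → [9, 5, 0, 7, 1, 0, 8, 9]
i=3: stack[3] = 0-7 = -7 → [9, 5, 0, -7, 1, 0, 8, 9]
i=4: stack[4] = (-7)-1 = -8 → [9, 5, 0, -7, -8, 0, 8, 9]
i=5: stack[5] = (-8)-0 = -8 → [9, 5, 0, -7, -8, -8, 8, 9]
i=6: stack[6] = (-8)-8 = -16 → [9, 5, 0, -7, -8, -8, -16, 9]
i=7: stack[7] = (-16)-9 = -25 → [9, 5, 0, -7, -8, -8, -16, -25]

[9, 5, 0, -7, -8, -8, -16, -25]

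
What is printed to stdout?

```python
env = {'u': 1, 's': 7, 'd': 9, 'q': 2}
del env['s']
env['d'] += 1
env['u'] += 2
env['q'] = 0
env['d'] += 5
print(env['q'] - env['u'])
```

del 's' → {'u': 1, 'd': 9, 'q': 2}
env['d'] = 9+1 = 10 → {'u': 1, 'd': 10, 'q': 2}
env['u'] = 1+2 = 3 → {'u': 3, 'd': 10, 'q': 2}
env['q'] = 0 → {'u': 3, 'd': 10, 'q': 0}
env['d'] = 10+5 = 15 → {'u': 3, 'd': 15, 'q': 0}
env['q']-env['u'] = 0-3 = -3

-3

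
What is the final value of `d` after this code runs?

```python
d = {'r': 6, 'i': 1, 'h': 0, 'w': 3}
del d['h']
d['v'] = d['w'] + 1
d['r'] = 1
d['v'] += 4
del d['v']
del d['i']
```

del 'h' → {'r': 6, 'i': 1, 'w': 3}
d['v'] = d['w']+1 = 4 → {'r': 6, 'i': 1, 'w': 3, 'v': 4}
d['r'] = 1 → {'r': 1, 'i': 1, 'w': 3, 'v': 4}
d['v'] = 4+4 = 8 → {'r': 1, 'i': 1, 'w': 3, 'v': 8}
del 'v' → {'r': 1, 'i': 1, 'w': 3}
del 'i' → {'r': 1, 'w': 3}

{'r': 1, 'w': 3}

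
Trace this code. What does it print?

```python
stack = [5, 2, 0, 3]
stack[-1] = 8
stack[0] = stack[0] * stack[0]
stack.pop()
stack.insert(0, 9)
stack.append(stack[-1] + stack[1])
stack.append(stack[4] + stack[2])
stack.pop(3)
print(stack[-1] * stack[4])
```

stack[-1] = 8 → [5, 2, 0, 8]
stack[0] = stack[0]*stack[0] = 5*5 = 25 → [25, 2, 0, 8]
pop() removes 8 → [25, 2, 0]
insert 9 at 0 → [9, 25, 2, 0]
append stack[-1]+stack[1] = 0+25 = 25 → [9, 25, 2, 0, 25]
append stack[4]+stack[2] = 25+2 = 27 → [9, 25, 2, 0, 25, 27]
pop(3) removes 0 → [9, 25, 2, 25, 27]
stack[-1]*stack[4] = 27*27 = 729

729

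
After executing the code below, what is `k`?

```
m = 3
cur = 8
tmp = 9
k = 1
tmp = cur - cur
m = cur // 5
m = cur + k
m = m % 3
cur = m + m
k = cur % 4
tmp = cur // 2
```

0

tmp = 8-8 = 0
m = 8//5 = 1
m = 8+1 = 9
m = 9%3 = 0
cur = 0+0 = 0
k = 0%4 = 0
tmp = 0//2 = 0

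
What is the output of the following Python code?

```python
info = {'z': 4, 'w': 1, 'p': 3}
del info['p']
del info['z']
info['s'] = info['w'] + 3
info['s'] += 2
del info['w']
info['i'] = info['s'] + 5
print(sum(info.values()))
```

del 'p' → {'z': 4, 'w': 1}
del 'z' → {'w': 1}
info['s'] = info['w']+3 = 4 → {'w': 1, 's': 4}
info['s'] = 4+2 = 6 → {'w': 1, 's': 6}
del 'w' → {'s': 6}
info['i'] = info['s']+5 = 11 → {'s': 6, 'i': 11}
sum of values = 17

17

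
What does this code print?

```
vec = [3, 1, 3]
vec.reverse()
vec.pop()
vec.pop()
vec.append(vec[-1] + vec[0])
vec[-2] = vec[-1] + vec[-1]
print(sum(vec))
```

18

reverse → [3, 1, 3]
pop() removes 3 → [3, 1]
pop() removes 1 → [3]
append vec[-1]+vec[0] = 3+3 = 6 → [3, 6]
vec[-2] = vec[-1]+vec[-1] = 6+6 = 12 → [12, 6]
sum = 18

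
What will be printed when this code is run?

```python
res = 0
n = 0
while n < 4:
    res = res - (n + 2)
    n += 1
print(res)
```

-14

n=0: res = 0-2 = -2
n=1: res = (-2)-3 = -5
n=2: res = (-5)-4 = -9
n=3: res = (-9)-5 = -14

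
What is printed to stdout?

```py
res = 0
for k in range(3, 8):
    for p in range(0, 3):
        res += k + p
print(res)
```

k=3,p=0: res = 0+3 = 3
k=3,p=1: res = 3+4 = 7
k=3,p=2: res = 7+5 = 12
k=4,p=0: res = 12+4 = 16
k=4,p=1: res = 16+5 = 21
k=4,p=2: res = 21+6 = 27
k=5,p=0: res = 27+5 = 32
k=5,p=1: res = 32+6 = 38
k=5,p=2: res = 38+7 = 45
k=6,p=0: res = 45+6 = 51
k=6,p=1: res = 51+7 = 58
k=6,p=2: res = 58+8 = 66
k=7,p=0: res = 66+7 = 73
k=7,p=1: res = 73+8 = 81
k=7,p=2: res = 81+9 = 90

90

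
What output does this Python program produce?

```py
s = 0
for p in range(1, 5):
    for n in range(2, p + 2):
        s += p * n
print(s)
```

p=1,n=2: s = 0+2 = 2
p=2,n=2: s = 2+4 = 6
p=2,n=3: s = 6+6 = 12
p=3,n=2: s = 12+6 = 18
p=3,n=3: s = 18+9 = 27
p=3,n=4: s = 27+12 = 39
p=4,n=2: s = 39+8 = 47
p=4,n=3: s = 47+12 = 59
p=4,n=4: s = 59+16 = 75
p=4,n=5: s = 75+20 = 95

95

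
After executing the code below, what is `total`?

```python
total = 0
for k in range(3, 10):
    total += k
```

k=3: total = 0+3 = 3
k=4: total = 3+4 = 7
k=5: total = 7+5 = 12
k=6: total = 12+6 = 18
k=7: total = 18+7 = 25
k=8: total = 25+8 = 33
k=9: total = 33+9 = 42

42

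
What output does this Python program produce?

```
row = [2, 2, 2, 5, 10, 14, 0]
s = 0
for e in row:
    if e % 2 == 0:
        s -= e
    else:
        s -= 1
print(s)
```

e=2: even, s = 0-2 = -2
e=2: even, s = (-2)-2 = -4
e=2: even, s = (-4)-2 = -6
e=5: not even, s = (-6)-1 = -7
e=10: even, s = (-7)-10 = -17
e=14: even, s = (-17)-14 = -31
e=0: even, s = (-31)-0 = -31

-31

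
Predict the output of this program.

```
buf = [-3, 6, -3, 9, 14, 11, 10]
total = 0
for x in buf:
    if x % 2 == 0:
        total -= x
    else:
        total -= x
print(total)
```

x=-3: not even, total = 0-(-3) = 3
x=6: even, total = 3-6 = -3
x=-3: not even, total = (-3)-(-3) = 0
x=9: not even, total = 0-9 = -9
x=14: even, total = (-9)-14 = -23
x=11: not even, total = (-23)-11 = -34
x=10: even, total = (-34)-10 = -44

-44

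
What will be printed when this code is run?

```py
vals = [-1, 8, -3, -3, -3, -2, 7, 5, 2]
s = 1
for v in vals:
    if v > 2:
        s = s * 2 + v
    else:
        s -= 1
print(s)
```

v=-1: not >2, s = 1-1 = 0
v=8: >2, s = 0*2+8 = 8
v=-3: not >2, s = 8-1 = 7
v=-3: not >2, s = 7-1 = 6
v=-3: not >2, s = 6-1 = 5
v=-2: not >2, s = 5-1 = 4
v=7: >2, s = 4*2+7 = 15
v=5: >2, s = 15*2+5 = 35
v=2: not >2, s = 35-1 = 34

34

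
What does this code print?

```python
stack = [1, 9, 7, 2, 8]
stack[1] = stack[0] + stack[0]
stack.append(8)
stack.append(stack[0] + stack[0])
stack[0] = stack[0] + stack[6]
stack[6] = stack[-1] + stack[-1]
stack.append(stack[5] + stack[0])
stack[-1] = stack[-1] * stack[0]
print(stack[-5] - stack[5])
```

-6

stack[1] = stack[0]+stack[0] = 1+1 = 2 → [1, 2, 7, 2, 8]
append 8 → [1, 2, 7, 2, 8, 8]
append stack[0]+stack[0] = 1+1 = 2 → [1, 2, 7, 2, 8, 8, 2]
stack[0] = stack[0]+stack[6] = 1+2 = 3 → [3, 2, 7, 2, 8, 8, 2]
stack[6] = stack[-1]+stack[-1] = 2+2 = 4 → [3, 2, 7, 2, 8, 8, 4]
append stack[5]+stack[0] = 8+3 = 11 → [3, 2, 7, 2, 8, 8, 4, 11]
stack[-1] = stack[-1]*stack[0] = 11*3 = 33 → [3, 2, 7, 2, 8, 8, 4, 33]
stack[-5]-stack[5] = 2-8 = -6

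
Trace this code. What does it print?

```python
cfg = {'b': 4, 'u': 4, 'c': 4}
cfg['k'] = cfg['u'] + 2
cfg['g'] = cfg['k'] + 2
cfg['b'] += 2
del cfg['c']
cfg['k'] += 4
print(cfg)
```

cfg['k'] = cfg['u']+2 = 6 → {'b': 4, 'u': 4, 'c': 4, 'k': 6}
cfg['g'] = cfg['k']+2 = 8 → {'b': 4, 'u': 4, 'c': 4, 'k': 6, 'g': 8}
cfg['b'] = 4+2 = 6 → {'b': 6, 'u': 4, 'c': 4, 'k': 6, 'g': 8}
del 'c' → {'b': 6, 'u': 4, 'k': 6, 'g': 8}
cfg['k'] = 6+4 = 10 → {'b': 6, 'u': 4, 'k': 10, 'g': 8}

{'b': 6, 'u': 4, 'k': 10, 'g': 8}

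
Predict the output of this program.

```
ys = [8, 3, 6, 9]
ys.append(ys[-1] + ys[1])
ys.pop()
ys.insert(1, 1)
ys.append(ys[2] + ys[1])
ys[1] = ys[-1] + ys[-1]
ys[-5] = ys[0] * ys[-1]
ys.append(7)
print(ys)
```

append ys[-1]+ys[1] = 9+3 = 12 → [8, 3, 6, 9, 12]
pop() removes 12 → [8, 3, 6, 9]
insert 1 at 1 → [8, 1, 3, 6, 9]
append ys[2]+ys[1] = 3+1 = 4 → [8, 1, 3, 6, 9, 4]
ys[1] = ys[-1]+ys[-1] = 4+4 = 8 → [8, 8, 3, 6, 9, 4]
ys[-5] = ys[0]*ys[-1] = 8*4 = 32 → [8, 32, 3, 6, 9, 4]
append 7 → [8, 32, 3, 6, 9, 4, 7]

[8, 32, 3, 6, 9, 4, 7]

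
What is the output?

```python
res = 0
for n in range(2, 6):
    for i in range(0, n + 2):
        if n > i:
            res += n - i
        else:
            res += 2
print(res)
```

n=2,i=0: 2>0, res = 0+2 = 2
n=2,i=1: 2>1, res = 2+1 = 3
n=2,i=2: not 2>2, res = 3+2 = 5
n=2,i=3: not 2>3, res = 5+2 = 7
n=3,i=0: 3>0, res = 7+3 = 10
n=3,i=1: 3>1, res = 10+2 = 12
n=3,i=2: 3>2, res = 12+1 = 13
n=3,i=3: not 3>3, res = 13+2 = 15
n=3,i=4: not 3>4, res = 15+2 = 17
n=4,i=0: 4>0, res = 17+4 = 21
n=4,i=1: 4>1, res = 21+3 = 24
n=4,i=2: 4>2, res = 24+2 = 26
n=4,i=3: 4>3, res = 26+1 = 27
n=4,i=4: not 4>4, res = 27+2 = 29
n=4,i=5: not 4>5, res = 29+2 = 31
n=5,i=0: 5>0, res = 31+5 = 36
n=5,i=1: 5>1, res = 36+4 = 40
n=5,i=2: 5>2, res = 40+3 = 43
n=5,i=3: 5>3, res = 43+2 = 45
n=5,i=4: 5>4, res = 45+1 = 46
n=5,i=5: not 5>5, res = 46+2 = 48
n=5,i=6: not 5>6, res = 48+2 = 50

50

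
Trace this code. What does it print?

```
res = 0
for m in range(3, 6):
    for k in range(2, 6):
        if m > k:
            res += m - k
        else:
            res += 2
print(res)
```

m=3,k=2: 3>2, res = 0+1 = 1
m=3,k=3: not 3>3, res = 1+2 = 3
m=3,k=4: not 3>4, res = 3+2 = 5
m=3,k=5: not 3>5, res = 5+2 = 7
m=4,k=2: 4>2, res = 7+2 = 9
m=4,k=3: 4>3, res = 9+1 = 10
m=4,k=4: not 4>4, res = 10+2 = 12
m=4,k=5: not 4>5, res = 12+2 = 14
m=5,k=2: 5>2, res = 14+3 = 17
m=5,k=3: 5>3, res = 17+2 = 19
m=5,k=4: 5>4, res = 19+1 = 20
m=5,k=5: not 5>5, res = 20+2 = 22

22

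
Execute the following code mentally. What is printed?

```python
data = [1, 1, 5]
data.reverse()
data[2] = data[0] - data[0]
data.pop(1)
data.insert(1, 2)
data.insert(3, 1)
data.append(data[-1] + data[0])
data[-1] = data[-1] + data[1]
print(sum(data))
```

reverse → [5, 1, 1]
data[2] = data[0]-data[0] = 5-5 = 0 → [5, 1, 0]
pop(1) removes 1 → [5, 0]
insert 2 at 1 → [5, 2, 0]
insert 1 at 3 → [5, 2, 0, 1]
append data[-1]+data[0] = 1+5 = 6 → [5, 2, 0, 1, 6]
data[-1] = data[-1]+data[1] = 6+2 = 8 → [5, 2, 0, 1, 8]
sum = 16

16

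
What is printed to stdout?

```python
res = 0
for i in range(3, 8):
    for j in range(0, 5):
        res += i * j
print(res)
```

i=3,j=0: res = 0+0 = 0
i=3,j=1: res = 0+3 = 3
i=3,j=2: res = 3+6 = 9
i=3,j=3: res = 9+9 = 18
i=3,j=4: res = 18+12 = 30
i=4,j=0: res = 30+0 = 30
i=4,j=1: res = 30+4 = 34
i=4,j=2: res = 34+8 = 42
i=4,j=3: res = 42+12 = 54
i=4,j=4: res = 54+16 = 70
i=5,j=0: res = 70+0 = 70
i=5,j=1: res = 70+5 = 75
i=5,j=2: res = 75+10 = 85
i=5,j=3: res = 85+15 = 100
i=5,j=4: res = 100+20 = 120
i=6,j=0: res = 120+0 = 120
i=6,j=1: res = 120+6 = 126
i=6,j=2: res = 126+12 = 138
i=6,j=3: res = 138+18 = 156
i=6,j=4: res = 156+24 = 180
i=7,j=0: res = 180+0 = 180
i=7,j=1: res = 180+7 = 187
i=7,j=2: res = 187+14 = 201
i=7,j=3: res = 201+21 = 222
i=7,j=4: res = 222+28 = 250

250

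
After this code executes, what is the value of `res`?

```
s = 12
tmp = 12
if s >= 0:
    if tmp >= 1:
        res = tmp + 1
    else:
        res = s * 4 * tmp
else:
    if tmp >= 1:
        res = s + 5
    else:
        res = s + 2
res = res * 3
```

s=12, tmp=12
s >= 0 is True; tmp >= 1 is True
→ res = tmp + 1 = 13
res = 13*3 = 39

39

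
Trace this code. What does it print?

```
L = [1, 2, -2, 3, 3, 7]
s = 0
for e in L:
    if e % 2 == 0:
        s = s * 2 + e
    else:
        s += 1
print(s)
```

e=1: not even, s = 0+1 = 1
e=2: even, s = 1*2+2 = 4
e=-2: even, s = 4*2+(-2) = 6
e=3: not even, s = 6+1 = 7
e=3: not even, s = 7+1 = 8
e=7: not even, s = 8+1 = 9

9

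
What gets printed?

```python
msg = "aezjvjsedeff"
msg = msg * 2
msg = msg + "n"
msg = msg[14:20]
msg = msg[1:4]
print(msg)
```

jvj

repeat ×2 → 'aezjvjsedeffaezjvjsedeff'
+ 'n' → 'aezjvjsedeffaezjvjsedeffn'
slice [14:20] → 'zjvjse'
slice [1:4] → 'jvj'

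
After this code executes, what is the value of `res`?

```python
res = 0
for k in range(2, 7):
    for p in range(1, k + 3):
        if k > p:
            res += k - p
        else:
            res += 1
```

50

k=2,p=1: 2>1, res = 0+1 = 1
k=2,p=2: not 2>2, res = 1+1 = 2
k=2,p=3: not 2>3, res = 2+1 = 3
k=2,p=4: not 2>4, res = 3+1 = 4
k=3,p=1: 3>1, res = 4+2 = 6
k=3,p=2: 3>2, res = 6+1 = 7
k=3,p=3: not 3>3, res = 7+1 = 8
k=3,p=4: not 3>4, res = 8+1 = 9
k=3,p=5: not 3>5, res = 9+1 = 10
k=4,p=1: 4>1, res = 10+3 = 13
k=4,p=2: 4>2, res = 13+2 = 15
k=4,p=3: 4>3, res = 15+1 = 16
k=4,p=4: not 4>4, res = 16+1 = 17
k=4,p=5: not 4>5, res = 17+1 = 18
k=4,p=6: not 4>6, res = 18+1 = 19
k=5,p=1: 5>1, res = 19+4 = 23
k=5,p=2: 5>2, res = 23+3 = 26
k=5,p=3: 5>3, res = 26+2 = 28
k=5,p=4: 5>4, res = 28+1 = 29
k=5,p=5: not 5>5, res = 29+1 = 30
k=5,p=6: not 5>6, res = 30+1 = 31
k=5,p=7: not 5>7, res = 31+1 = 32
k=6,p=1: 6>1, res = 32+5 = 37
k=6,p=2: 6>2, res = 37+4 = 41
k=6,p=3: 6>3, res = 41+3 = 44
k=6,p=4: 6>4, res = 44+2 = 46
k=6,p=5: 6>5, res = 46+1 = 47
k=6,p=6: not 6>6, res = 47+1 = 48
k=6,p=7: not 6>7, res = 48+1 = 49
k=6,p=8: not 6>8, res = 49+1 = 50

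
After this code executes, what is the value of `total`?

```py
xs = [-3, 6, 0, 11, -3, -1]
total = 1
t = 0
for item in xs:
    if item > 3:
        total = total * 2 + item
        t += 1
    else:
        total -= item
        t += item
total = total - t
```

48

item=-3: not >3, total = 1-(-3) = 4; t=-3
item=6: >3, total = 4*2+6 = 14; t=-2
item=0: not >3, total = 14-0 = 14; t=-2
item=11: >3, total = 14*2+11 = 39; t=-1
item=-3: not >3, total = 39-(-3) = 42; t=-4
item=-1: not >3, total = 42-(-1) = 43; t=-5
total-t = 43-(-5) = 48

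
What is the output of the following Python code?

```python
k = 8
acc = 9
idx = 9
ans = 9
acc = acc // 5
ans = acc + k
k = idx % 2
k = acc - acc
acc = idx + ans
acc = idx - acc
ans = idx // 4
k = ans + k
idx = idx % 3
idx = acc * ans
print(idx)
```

acc = 9//5 = 1
ans = 1+8 = 9
k = 9%2 = 1
k = 1-1 = 0
acc = 9+9 = 18
acc = 9-18 = -9
ans = 9//4 = 2
k = 2+0 = 2
idx = 9%3 = 0
idx = (-9)*2 = -18

-18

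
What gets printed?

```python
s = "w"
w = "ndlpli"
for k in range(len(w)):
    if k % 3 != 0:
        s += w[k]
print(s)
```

wdlli

k=0: skip
k=1: add 'd' → 'wd'
k=2: add 'l' → 'wdl'
k=3: skip
k=4: add 'l' → 'wdll'
k=5: add 'i' → 'wdlli'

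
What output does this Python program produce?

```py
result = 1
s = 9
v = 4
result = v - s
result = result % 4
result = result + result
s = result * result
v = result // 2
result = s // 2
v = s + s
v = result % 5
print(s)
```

result = 4-9 = -5
result = (-5)%4 = 3
result = 3+3 = 6
s = 6*6 = 36
v = 6//2 = 3
result = 36//2 = 18
v = 36+36 = 72
v = 18%5 = 3

36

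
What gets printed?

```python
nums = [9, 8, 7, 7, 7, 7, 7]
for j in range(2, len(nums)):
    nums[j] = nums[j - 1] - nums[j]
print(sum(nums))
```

j=2: nums[2] = 8-7 = 1 → [9, 8, 1, 7, 7, 7, 7]
j=3: nums[3] = 1-7 = -6 → [9, 8, 1, -6, 7, 7, 7]
j=4: nums[4] = (-6)-7 = -13 → [9, 8, 1, -6, -13, 7, 7]
j=5: nums[5] = (-13)-7 = -20 → [9, 8, 1, -6, -13, -20, 7]
j=6: nums[6] = (-20)-7 = -27 → [9, 8, 1, -6, -13, -20, -27]
sum = -48

-48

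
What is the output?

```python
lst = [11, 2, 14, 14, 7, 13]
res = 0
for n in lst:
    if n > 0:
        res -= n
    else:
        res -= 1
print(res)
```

n=11: >0, res = 0-11 = -11
n=2: >0, res = (-11)-2 = -13
n=14: >0, res = (-13)-14 = -27
n=14: >0, res = (-27)-14 = -41
n=7: >0, res = (-41)-7 = -48
n=13: >0, res = (-48)-13 = -61

-61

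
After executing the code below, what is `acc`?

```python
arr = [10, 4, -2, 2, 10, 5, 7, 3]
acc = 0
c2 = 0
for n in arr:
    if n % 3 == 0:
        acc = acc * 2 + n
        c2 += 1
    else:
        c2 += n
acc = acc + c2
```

40

n=10: not %3==0; c2=10
n=4: not %3==0; c2=14
n=-2: not %3==0; c2=12
n=2: not %3==0; c2=14
n=10: not %3==0; c2=24
n=5: not %3==0; c2=29
n=7: not %3==0; c2=36
n=3: %3==0, acc = 0*2+3 = 3; c2=37
acc+c2 = 3+37 = 40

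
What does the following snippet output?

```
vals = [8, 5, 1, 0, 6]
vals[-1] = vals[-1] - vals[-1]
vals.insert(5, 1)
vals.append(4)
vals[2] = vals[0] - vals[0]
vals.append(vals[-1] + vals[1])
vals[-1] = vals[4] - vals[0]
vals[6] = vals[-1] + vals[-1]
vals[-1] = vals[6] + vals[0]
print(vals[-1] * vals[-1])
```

64

vals[-1] = vals[-1]-vals[-1] = 6-6 = 0 → [8, 5, 1, 0, 0]
insert 1 at 5 → [8, 5, 1, 0, 0, 1]
append 4 → [8, 5, 1, 0, 0, 1, 4]
vals[2] = vals[0]-vals[0] = 8-8 = 0 → [8, 5, 0, 0, 0, 1, 4]
append vals[-1]+vals[1] = 4+5 = 9 → [8, 5, 0, 0, 0, 1, 4, 9]
vals[-1] = vals[4]-vals[0] = 0-8 = -8 → [8, 5, 0, 0, 0, 1, 4, -8]
vals[6] = vals[-1]+vals[-1] = (-8)+(-8) = -16 → [8, 5, 0, 0, 0, 1, -16, -8]
vals[-1] = vals[6]+vals[0] = (-16)+8 = -8 → [8, 5, 0, 0, 0, 1, -16, -8]
vals[-1]*vals[-1] = (-8)*(-8) = 64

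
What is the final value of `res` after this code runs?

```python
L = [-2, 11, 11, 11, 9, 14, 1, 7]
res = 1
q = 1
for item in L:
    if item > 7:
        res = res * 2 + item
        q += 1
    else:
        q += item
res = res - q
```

360

item=-2: not >7; q=-1
item=11: >7, res = 1*2+11 = 13; q=0
item=11: >7, res = 13*2+11 = 37; q=1
item=11: >7, res = 37*2+11 = 85; q=2
item=9: >7, res = 85*2+9 = 179; q=3
item=14: >7, res = 179*2+14 = 372; q=4
item=1: not >7; q=5
item=7: not >7; q=12
res-q = 372-12 = 360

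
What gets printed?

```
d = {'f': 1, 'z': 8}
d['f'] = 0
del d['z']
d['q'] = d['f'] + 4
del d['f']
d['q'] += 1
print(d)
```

{'q': 5}

d['f'] = 0 → {'f': 0, 'z': 8}
del 'z' → {'f': 0}
d['q'] = d['f']+4 = 4 → {'f': 0, 'q': 4}
del 'f' → {'q': 4}
d['q'] = 4+1 = 5 → {'q': 5}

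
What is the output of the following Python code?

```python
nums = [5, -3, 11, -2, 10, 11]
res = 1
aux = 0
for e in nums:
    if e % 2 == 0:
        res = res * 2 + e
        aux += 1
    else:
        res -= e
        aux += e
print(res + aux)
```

e=5: not even, res = 1-5 = -4; aux=5
e=-3: not even, res = (-4)-(-3) = -1; aux=2
e=11: not even, res = (-1)-11 = -12; aux=13
e=-2: even, res = (-12)*2+(-2) = -26; aux=14
e=10: even, res = (-26)*2+10 = -42; aux=15
e=11: not even, res = (-42)-11 = -53; aux=26
res+aux = (-53)+26 = -27

-27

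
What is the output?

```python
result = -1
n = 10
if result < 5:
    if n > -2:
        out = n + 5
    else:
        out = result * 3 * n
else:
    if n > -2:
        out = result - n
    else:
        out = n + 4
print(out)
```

15

result=-1, n=10
result < 5 is True; n > -2 is True
→ out = n + 5 = 15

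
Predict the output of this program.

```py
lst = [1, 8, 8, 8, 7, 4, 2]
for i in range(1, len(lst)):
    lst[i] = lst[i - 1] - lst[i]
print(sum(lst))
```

-144

i=1: lst[1] = 1-8 = -7 → [1, -7, 8, 8, 7, 4, 2]
i=2: lst[2] = (-7)-8 = -15 → [1, -7, -15, 8, 7, 4, 2]
i=3: lst[3] = (-15)-8 = -23 → [1, -7, -15, -23, 7, 4, 2]
i=4: lst[4] = (-23)-7 = -30 → [1, -7, -15, -23, -30, 4, 2]
i=5: lst[5] = (-30)-4 = -34 → [1, -7, -15, -23, -30, -34, 2]
i=6: lst[6] = (-34)-2 = -36 → [1, -7, -15, -23, -30, -34, -36]
sum = -144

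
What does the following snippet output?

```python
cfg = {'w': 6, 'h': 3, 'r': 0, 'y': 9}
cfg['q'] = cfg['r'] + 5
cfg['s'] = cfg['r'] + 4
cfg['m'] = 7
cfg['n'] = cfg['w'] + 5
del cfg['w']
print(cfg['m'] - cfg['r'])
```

cfg['q'] = cfg['r']+5 = 5 → {'w': 6, 'h': 3, 'r': 0, 'y': 9, 'q': 5}
cfg['s'] = cfg['r']+4 = 4 → {'w': 6, 'h': 3, 'r': 0, 'y': 9, 'q': 5, 's': 4}
cfg['m'] = 7 → {'w': 6, 'h': 3, 'r': 0, 'y': 9, 'q': 5, 's': 4, 'm': 7}
cfg['n'] = cfg['w']+5 = 11 → {'w': 6, 'h': 3, 'r': 0, 'y': 9, 'q': 5, 's': 4, 'm': 7, 'n': 11}
del 'w' → {'h': 3, 'r': 0, 'y': 9, 'q': 5, 's': 4, 'm': 7, 'n': 11}
cfg['m']-cfg['r'] = 7-0 = 7

7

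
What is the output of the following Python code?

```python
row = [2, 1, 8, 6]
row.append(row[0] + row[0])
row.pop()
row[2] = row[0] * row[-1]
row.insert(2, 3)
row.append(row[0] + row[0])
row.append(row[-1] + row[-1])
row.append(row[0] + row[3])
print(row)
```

[2, 1, 3, 12, 6, 4, 8, 14]

append row[0]+row[0] = 2+2 = 4 → [2, 1, 8, 6, 4]
pop() removes 4 → [2, 1, 8, 6]
row[2] = row[0]*row[-1] = 2*6 = 12 → [2, 1, 12, 6]
insert 3 at 2 → [2, 1, 3, 12, 6]
append row[0]+row[0] = 2+2 = 4 → [2, 1, 3, 12, 6, 4]
append row[-1]+row[-1] = 4+4 = 8 → [2, 1, 3, 12, 6, 4, 8]
append row[0]+row[3] = 2+12 = 14 → [2, 1, 3, 12, 6, 4, 8, 14]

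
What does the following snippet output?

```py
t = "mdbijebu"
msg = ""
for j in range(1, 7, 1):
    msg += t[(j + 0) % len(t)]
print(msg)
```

dbijeb

j=1: add t[1]='d' → 'd'
j=2: add t[2]='b' → 'db'
j=3: add t[3]='i' → 'dbi'
j=4: add t[4]='j' → 'dbij'
j=5: add t[5]='e' → 'dbije'
j=6: add t[6]='b' → 'dbijeb'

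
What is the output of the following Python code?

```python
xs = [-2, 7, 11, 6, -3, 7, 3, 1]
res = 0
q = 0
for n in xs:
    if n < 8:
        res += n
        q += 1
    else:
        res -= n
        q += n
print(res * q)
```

144

n=-2: <8, res = 0+(-2) = -2; q=1
n=7: <8, res = (-2)+7 = 5; q=2
n=11: not <8, res = 5-11 = -6; q=13
n=6: <8, res = (-6)+6 = 0; q=14
n=-3: <8, res = 0+(-3) = -3; q=15
n=7: <8, res = (-3)+7 = 4; q=16
n=3: <8, res = 4+3 = 7; q=17
n=1: <8, res = 7+1 = 8; q=18
res*q = 8*18 = 144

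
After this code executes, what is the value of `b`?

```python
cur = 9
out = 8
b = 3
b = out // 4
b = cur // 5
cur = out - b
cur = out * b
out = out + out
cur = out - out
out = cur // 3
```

1

b = 8//4 = 2
b = 9//5 = 1
cur = 8-1 = 7
cur = 8*1 = 8
out = 8+8 = 16
cur = 16-16 = 0
out = 0//3 = 0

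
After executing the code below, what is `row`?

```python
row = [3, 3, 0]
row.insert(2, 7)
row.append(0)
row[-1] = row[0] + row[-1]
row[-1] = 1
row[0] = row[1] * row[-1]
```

[3, 3, 7, 0, 1]

insert 7 at 2 → [3, 3, 7, 0]
append 0 → [3, 3, 7, 0, 0]
row[-1] = row[0]+row[-1] = 3+0 = 3 → [3, 3, 7, 0, 3]
row[-1] = 1 → [3, 3, 7, 0, 1]
row[0] = row[1]*row[-1] = 3*1 = 3 → [3, 3, 7, 0, 1]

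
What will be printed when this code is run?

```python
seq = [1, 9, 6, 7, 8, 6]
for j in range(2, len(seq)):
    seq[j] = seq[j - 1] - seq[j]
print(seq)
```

j=2: seq[2] = 9-6 = 3 → [1, 9, 3, 7, 8, 6]
j=3: seq[3] = 3-7 = -4 → [1, 9, 3, -4, 8, 6]
j=4: seq[4] = (-4)-8 = -12 → [1, 9, 3, -4, -12, 6]
j=5: seq[5] = (-12)-6 = -18 → [1, 9, 3, -4, -12, -18]

[1, 9, 3, -4, -12, -18]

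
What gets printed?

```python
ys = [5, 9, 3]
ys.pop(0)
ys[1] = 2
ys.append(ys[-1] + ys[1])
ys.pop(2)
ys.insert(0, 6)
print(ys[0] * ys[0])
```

36

pop(0) removes 5 → [9, 3]
ys[1] = 2 → [9, 2]
append ys[-1]+ys[1] = 2+2 = 4 → [9, 2, 4]
pop(2) removes 4 → [9, 2]
insert 6 at 0 → [6, 9, 2]
ys[0]*ys[0] = 6*6 = 36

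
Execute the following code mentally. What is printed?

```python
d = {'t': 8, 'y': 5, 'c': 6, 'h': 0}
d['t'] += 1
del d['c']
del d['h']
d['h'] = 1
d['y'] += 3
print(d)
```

{'t': 9, 'y': 8, 'h': 1}

d['t'] = 8+1 = 9 → {'t': 9, 'y': 5, 'c': 6, 'h': 0}
del 'c' → {'t': 9, 'y': 5, 'h': 0}
del 'h' → {'t': 9, 'y': 5}
d['h'] = 1 → {'t': 9, 'y': 5, 'h': 1}
d['y'] = 5+3 = 8 → {'t': 9, 'y': 8, 'h': 1}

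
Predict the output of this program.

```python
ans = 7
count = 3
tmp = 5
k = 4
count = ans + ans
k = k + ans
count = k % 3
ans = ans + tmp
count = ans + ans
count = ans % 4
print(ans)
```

12

count = 7+7 = 14
k = 4+7 = 11
count = 11%3 = 2
ans = 7+5 = 12
count = 12+12 = 24
count = 12%4 = 0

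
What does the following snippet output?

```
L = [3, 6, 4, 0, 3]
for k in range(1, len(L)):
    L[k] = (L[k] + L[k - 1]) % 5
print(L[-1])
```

1

k=1: L[1] = (6+3)%5 = 4 → [3, 4, 4, 0, 3]
k=2: L[2] = (4+4)%5 = 3 → [3, 4, 3, 0, 3]
k=3: L[3] = (0+3)%5 = 3 → [3, 4, 3, 3, 3]
k=4: L[4] = (3+3)%5 = 1 → [3, 4, 3, 3, 1]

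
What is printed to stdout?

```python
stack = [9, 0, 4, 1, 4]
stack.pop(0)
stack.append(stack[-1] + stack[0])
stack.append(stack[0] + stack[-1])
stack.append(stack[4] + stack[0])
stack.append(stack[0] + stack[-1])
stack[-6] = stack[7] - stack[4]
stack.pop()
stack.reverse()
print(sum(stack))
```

20

pop(0) removes 9 → [0, 4, 1, 4]
append stack[-1]+stack[0] = 4+0 = 4 → [0, 4, 1, 4, 4]
append stack[0]+stack[-1] = 0+4 = 4 → [0, 4, 1, 4, 4, 4]
append stack[4]+stack[0] = 4+0 = 4 → [0, 4, 1, 4, 4, 4, 4]
append stack[0]+stack[-1] = 0+4 = 4 → [0, 4, 1, 4, 4, 4, 4, 4]
stack[-6] = stack[7]-stack[4] = 4-4 = 0 → [0, 4, 0, 4, 4, 4, 4, 4]
pop() removes 4 → [0, 4, 0, 4, 4, 4, 4]
reverse → [4, 4, 4, 4, 0, 4, 0]
sum = 20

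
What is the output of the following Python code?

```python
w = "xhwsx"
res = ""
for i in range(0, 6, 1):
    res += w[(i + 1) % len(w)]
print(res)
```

i=0: add w[1]='h' → 'h'
i=1: add w[2]='w' → 'hw'
i=2: add w[3]='s' → 'hws'
i=3: add w[4]='x' → 'hwsx'
i=4: add w[0]='x' → 'hwsxx'
i=5: add w[1]='h' → 'hwsxxh'

hwsxxh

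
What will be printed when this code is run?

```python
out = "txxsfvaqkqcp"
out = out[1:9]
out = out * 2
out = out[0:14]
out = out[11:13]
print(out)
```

fv

slice [1:9] → 'xxsfvaqk'
repeat ×2 → 'xxsfvaqkxxsfvaqk'
slice [0:14] → 'xxsfvaqkxxsfva'
slice [11:13] → 'fv'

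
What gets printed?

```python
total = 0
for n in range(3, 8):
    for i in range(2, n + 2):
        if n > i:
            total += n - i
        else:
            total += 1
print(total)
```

45

n=3,i=2: 3>2, total = 0+1 = 1
n=3,i=3: not 3>3, total = 1+1 = 2
n=3,i=4: not 3>4, total = 2+1 = 3
n=4,i=2: 4>2, total = 3+2 = 5
n=4,i=3: 4>3, total = 5+1 = 6
n=4,i=4: not 4>4, total = 6+1 = 7
n=4,i=5: not 4>5, total = 7+1 = 8
n=5,i=2: 5>2, total = 8+3 = 11
n=5,i=3: 5>3, total = 11+2 = 13
n=5,i=4: 5>4, total = 13+1 = 14
n=5,i=5: not 5>5, total = 14+1 = 15
n=5,i=6: not 5>6, total = 15+1 = 16
n=6,i=2: 6>2, total = 16+4 = 20
n=6,i=3: 6>3, total = 20+3 = 23
n=6,i=4: 6>4, total = 23+2 = 25
n=6,i=5: 6>5, total = 25+1 = 26
n=6,i=6: not 6>6, total = 26+1 = 27
n=6,i=7: not 6>7, total = 27+1 = 28
n=7,i=2: 7>2, total = 28+5 = 33
n=7,i=3: 7>3, total = 33+4 = 37
n=7,i=4: 7>4, total = 37+3 = 40
n=7,i=5: 7>5, total = 40+2 = 42
n=7,i=6: 7>6, total = 42+1 = 43
n=7,i=7: not 7>7, total = 43+1 = 44
n=7,i=8: not 7>8, total = 44+1 = 45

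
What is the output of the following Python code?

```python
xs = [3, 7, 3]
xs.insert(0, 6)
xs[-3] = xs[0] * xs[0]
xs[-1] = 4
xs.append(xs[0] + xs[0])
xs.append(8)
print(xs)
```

insert 6 at 0 → [6, 3, 7, 3]
xs[-3] = xs[0]*xs[0] = 6*6 = 36 → [6, 36, 7, 3]
xs[-1] = 4 → [6, 36, 7, 4]
append xs[0]+xs[0] = 6+6 = 12 → [6, 36, 7, 4, 12]
append 8 → [6, 36, 7, 4, 12, 8]

[6, 36, 7, 4, 12, 8]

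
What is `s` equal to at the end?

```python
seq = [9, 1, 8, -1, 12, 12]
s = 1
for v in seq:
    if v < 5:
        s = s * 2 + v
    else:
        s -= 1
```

-3

v=9: not <5, s = 1-1 = 0
v=1: <5, s = 0*2+1 = 1
v=8: not <5, s = 1-1 = 0
v=-1: <5, s = 0*2+(-1) = -1
v=12: not <5, s = (-1)-1 = -2
v=12: not <5, s = (-2)-1 = -3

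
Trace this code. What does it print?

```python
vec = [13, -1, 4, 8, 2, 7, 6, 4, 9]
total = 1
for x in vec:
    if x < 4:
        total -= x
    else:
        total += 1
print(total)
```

x=13: not <4, total = 1+1 = 2
x=-1: <4, total = 2-(-1) = 3
x=4: not <4, total = 3+1 = 4
x=8: not <4, total = 4+1 = 5
x=2: <4, total = 5-2 = 3
x=7: not <4, total = 3+1 = 4
x=6: not <4, total = 4+1 = 5
x=4: not <4, total = 5+1 = 6
x=9: not <4, total = 6+1 = 7

7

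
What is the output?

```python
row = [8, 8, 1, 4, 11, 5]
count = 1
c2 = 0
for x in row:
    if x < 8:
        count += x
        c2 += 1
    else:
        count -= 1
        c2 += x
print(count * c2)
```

240

x=8: not <8, count = 1-1 = 0; c2=8
x=8: not <8, count = 0-1 = -1; c2=16
x=1: <8, count = (-1)+1 = 0; c2=17
x=4: <8, count = 0+4 = 4; c2=18
x=11: not <8, count = 4-1 = 3; c2=29
x=5: <8, count = 3+5 = 8; c2=30
count*c2 = 8*30 = 240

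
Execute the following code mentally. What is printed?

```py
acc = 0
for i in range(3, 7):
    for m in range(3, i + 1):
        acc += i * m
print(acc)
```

i=3,m=3: acc = 0+9 = 9
i=4,m=3: acc = 9+12 = 21
i=4,m=4: acc = 21+16 = 37
i=5,m=3: acc = 37+15 = 52
i=5,m=4: acc = 52+20 = 72
i=5,m=5: acc = 72+25 = 97
i=6,m=3: acc = 97+18 = 115
i=6,m=4: acc = 115+24 = 139
i=6,m=5: acc = 139+30 = 169
i=6,m=6: acc = 169+36 = 205

205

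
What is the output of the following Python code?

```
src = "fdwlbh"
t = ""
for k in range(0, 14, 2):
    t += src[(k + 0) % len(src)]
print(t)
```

fwbfwbf

k=0: add src[0]='f' → 'f'
k=2: add src[2]='w' → 'fw'
k=4: add src[4]='b' → 'fwb'
k=6: add src[0]='f' → 'fwbf'
k=8: add src[2]='w' → 'fwbfw'
k=10: add src[4]='b' → 'fwbfwb'
k=12: add src[0]='f' → 'fwbfwbf'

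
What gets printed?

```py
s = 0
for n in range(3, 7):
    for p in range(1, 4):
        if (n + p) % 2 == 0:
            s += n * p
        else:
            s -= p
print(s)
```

40

n=3,p=1: even sum, s = 0+3 = 3
n=3,p=2: odd sum, s = 3-2 = 1
n=3,p=3: even sum, s = 1+9 = 10
n=4,p=1: odd sum, s = 10-1 = 9
n=4,p=2: even sum, s = 9+8 = 17
n=4,p=3: odd sum, s = 17-3 = 14
n=5,p=1: even sum, s = 14+5 = 19
n=5,p=2: odd sum, s = 19-2 = 17
n=5,p=3: even sum, s = 17+15 = 32
n=6,p=1: odd sum, s = 32-1 = 31
n=6,p=2: even sum, s = 31+12 = 43
n=6,p=3: odd sum, s = 43-3 = 40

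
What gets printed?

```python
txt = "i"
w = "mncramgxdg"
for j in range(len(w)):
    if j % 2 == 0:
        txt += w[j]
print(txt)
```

imcagd

j=0: add 'm' → 'im'
j=1: skip
j=2: add 'c' → 'imc'
j=3: skip
j=4: add 'a' → 'imca'
j=5: skip
j=6: add 'g' → 'imcag'
j=7: skip
j=8: add 'd' → 'imcagd'
j=9: skip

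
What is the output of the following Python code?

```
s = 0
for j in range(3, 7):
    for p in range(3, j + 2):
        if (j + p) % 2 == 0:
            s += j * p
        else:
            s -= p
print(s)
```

88

j=3,p=3: even sum, s = 0+9 = 9
j=3,p=4: odd sum, s = 9-4 = 5
j=4,p=3: odd sum, s = 5-3 = 2
j=4,p=4: even sum, s = 2+16 = 18
j=4,p=5: odd sum, s = 18-5 = 13
j=5,p=3: even sum, s = 13+15 = 28
j=5,p=4: odd sum, s = 28-4 = 24
j=5,p=5: even sum, s = 24+25 = 49
j=5,p=6: odd sum, s = 49-6 = 43
j=6,p=3: odd sum, s = 43-3 = 40
j=6,p=4: even sum, s = 40+24 = 64
j=6,p=5: odd sum, s = 64-5 = 59
j=6,p=6: even sum, s = 59+36 = 95
j=6,p=7: odd sum, s = 95-7 = 88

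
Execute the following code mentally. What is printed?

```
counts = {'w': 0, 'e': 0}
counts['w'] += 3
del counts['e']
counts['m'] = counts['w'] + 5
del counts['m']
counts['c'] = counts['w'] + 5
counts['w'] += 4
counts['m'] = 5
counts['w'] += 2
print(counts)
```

{'w': 9, 'c': 8, 'm': 5}

counts['w'] = 0+3 = 3 → {'w': 3, 'e': 0}
del 'e' → {'w': 3}
counts['m'] = counts['w']+5 = 8 → {'w': 3, 'm': 8}
del 'm' → {'w': 3}
counts['c'] = counts['w']+5 = 8 → {'w': 3, 'c': 8}
counts['w'] = 3+4 = 7 → {'w': 7, 'c': 8}
counts['m'] = 5 → {'w': 7, 'c': 8, 'm': 5}
counts['w'] = 7+2 = 9 → {'w': 9, 'c': 8, 'm': 5}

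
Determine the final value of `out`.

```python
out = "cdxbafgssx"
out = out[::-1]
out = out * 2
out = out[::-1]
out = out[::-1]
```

reverse → 'xssgfabxdc'
repeat ×2 → 'xssgfabxdcxssgfabxdc'
reverse → 'cdxbafgssxcdxbafgssx'
reverse → 'xssgfabxdcxssgfabxdc'

'xssgfabxdcxssgfabxdc'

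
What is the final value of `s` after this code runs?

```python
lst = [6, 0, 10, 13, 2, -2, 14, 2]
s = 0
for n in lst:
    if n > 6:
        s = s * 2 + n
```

80

n=6: not >6
n=0: not >6
n=10: >6, s = 0*2+10 = 10
n=13: >6, s = 10*2+13 = 33
n=2: not >6
n=-2: not >6
n=14: >6, s = 33*2+14 = 80
n=2: not >6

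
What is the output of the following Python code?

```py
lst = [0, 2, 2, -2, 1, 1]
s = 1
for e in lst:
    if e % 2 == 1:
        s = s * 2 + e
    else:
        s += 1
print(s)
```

23

e=0: not odd, s = 1+1 = 2
e=2: not odd, s = 2+1 = 3
e=2: not odd, s = 3+1 = 4
e=-2: not odd, s = 4+1 = 5
e=1: odd, s = 5*2+1 = 11
e=1: odd, s = 11*2+1 = 23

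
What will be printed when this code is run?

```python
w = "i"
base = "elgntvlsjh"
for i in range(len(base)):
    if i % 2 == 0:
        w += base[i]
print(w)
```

i=0: add 'e' → 'ie'
i=1: skip
i=2: add 'g' → 'ieg'
i=3: skip
i=4: add 't' → 'iegt'
i=5: skip
i=6: add 'l' → 'iegtl'
i=7: skip
i=8: add 'j' → 'iegtlj'
i=9: skip

iegtlj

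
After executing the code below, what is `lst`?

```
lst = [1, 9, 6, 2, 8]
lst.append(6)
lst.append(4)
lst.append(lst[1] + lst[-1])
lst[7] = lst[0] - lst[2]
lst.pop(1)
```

[1, 6, 2, 8, 6, 4, -5]

append 6 → [1, 9, 6, 2, 8, 6]
append 4 → [1, 9, 6, 2, 8, 6, 4]
append lst[1]+lst[-1] = 9+4 = 13 → [1, 9, 6, 2, 8, 6, 4, 13]
lst[7] = lst[0]-lst[2] = 1-6 = -5 → [1, 9, 6, 2, 8, 6, 4, -5]
pop(1) removes 9 → [1, 6, 2, 8, 6, 4, -5]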